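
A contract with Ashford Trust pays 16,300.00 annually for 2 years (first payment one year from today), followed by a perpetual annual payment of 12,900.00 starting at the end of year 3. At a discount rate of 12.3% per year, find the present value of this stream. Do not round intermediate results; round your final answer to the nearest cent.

PV of 2-year annuity: 16,300.00 × [1 − (1+0.123)^−2] / 0.123 = 27439.61958
Perpetuity value at year 2: 12,900.00 / 0.123 = 104878.04878
PV of perpetuity: 104878.04878 / (1+0.123)^2 = 83162.03083
Total PV = 27439.61958 + 83162.03083 = 110601.65041

110601.65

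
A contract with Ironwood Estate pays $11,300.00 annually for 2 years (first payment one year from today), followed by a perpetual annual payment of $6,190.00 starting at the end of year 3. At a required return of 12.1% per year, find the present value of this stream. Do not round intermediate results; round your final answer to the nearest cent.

$59781.85

PV of 2-year annuity: $11,300.00 × [1 − (1+0.121)^−2] / 0.121 = 19072.51156
Perpetuity value at year 2: $6,190.00 / 0.121 = 51157.02479
PV of perpetuity: 51157.02479 / (1+0.121)^2 = 40709.33926
Total PV = 19072.51156 + 40709.33926 = 59781.85082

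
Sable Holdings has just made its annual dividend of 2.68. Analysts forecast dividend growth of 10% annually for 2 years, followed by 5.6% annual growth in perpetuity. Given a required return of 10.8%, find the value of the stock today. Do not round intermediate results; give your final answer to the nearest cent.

58.94

D_1 = 2.94800
D_2 = 3.24280
Terminal value at year 2: TV = D_2×(1+g_2)/(r−g_2) = 3.42440/0.052 = 65.85378
P_0 = D_1/(1+r)^1 + D_2/(1+r)^2 + TV/(1+r)^2
    = 2.66065 + 2.64144 + 53.64154 = 58.94363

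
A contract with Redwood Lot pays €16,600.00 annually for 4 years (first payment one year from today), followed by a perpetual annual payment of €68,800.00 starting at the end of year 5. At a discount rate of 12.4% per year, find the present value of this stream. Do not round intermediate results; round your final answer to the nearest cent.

€397615.57

PV of 4-year annuity: €16,600.00 × [1 − (1+0.124)^−4] / 0.124 = 49998.16460
Perpetuity value at year 4: €68,800.00 / 0.124 = 554838.70968
PV of perpetuity: 554838.70968 / (1+0.124)^4 = 347617.40096
Total PV = 49998.16460 + 347617.40096 = 397615.56556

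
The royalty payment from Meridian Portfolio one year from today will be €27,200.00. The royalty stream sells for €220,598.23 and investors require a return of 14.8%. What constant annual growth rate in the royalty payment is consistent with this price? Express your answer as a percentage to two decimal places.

P = D₁/(r−g) ⇒ g = r − D₁/P = 0.148 − €27,200.00/€220,598.23 = 0.024699

2.47%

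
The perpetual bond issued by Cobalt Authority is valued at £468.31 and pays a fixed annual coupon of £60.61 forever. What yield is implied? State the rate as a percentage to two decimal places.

P = C/r ⇒ r = C/P = £60.61/£468.31 = 0.129423

12.94%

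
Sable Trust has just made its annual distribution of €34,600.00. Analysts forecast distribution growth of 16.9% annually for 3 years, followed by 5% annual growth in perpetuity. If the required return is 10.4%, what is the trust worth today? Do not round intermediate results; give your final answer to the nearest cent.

D_1 = 40447.40000
D_2 = 47283.01060
D_3 = 55273.83939
Terminal value at year 3: TV = D_3×(1+g_2)/(r−g_2) = 58037.53136/0.054 = 1074769.09928
P_0 = D_1/(1+r)^1 + D_2/(1+r)^2 + D_3/(1+r)^3 + TV/(1+r)^3
    = 36637.13768 + 38794.21553 + 41078.29525 + 798744.62991 = 915254.27838

€915254.28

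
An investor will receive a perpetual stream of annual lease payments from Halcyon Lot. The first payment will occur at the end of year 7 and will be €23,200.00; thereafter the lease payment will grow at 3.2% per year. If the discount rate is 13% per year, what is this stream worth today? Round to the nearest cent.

€113708.06

Value at end of year 6: C₁ / (r − g) = €23,200.00 / (0.13 − 0.032) = €236,734.6939
Discount to today: PV = €236,734.6939 / (1 + 0.13)^6 = €236,734.6939 / 2.081952 = €113,708.06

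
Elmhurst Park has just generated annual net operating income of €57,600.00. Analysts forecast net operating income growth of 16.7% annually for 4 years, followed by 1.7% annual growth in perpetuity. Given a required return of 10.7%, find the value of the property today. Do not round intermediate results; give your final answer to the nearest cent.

€1067242.87

D_1 = 67219.20000
D_2 = 78444.80640
D_3 = 91545.08907
D_4 = 106833.11894
Terminal value at year 4: TV = D_4×(1+g_2)/(r−g_2) = 108649.28197/0.09 = 1207214.24406
P_0 = D_1/(1+r)^1 + D_2/(1+r)^2 + D_3/(1+r)^3 + D_4/(1+r)^4 + TV/(1+r)^4
    = 60721.95122 + 64013.11389 + 67482.65936 + 71140.25607 + 803884.89357 = 1067242.87410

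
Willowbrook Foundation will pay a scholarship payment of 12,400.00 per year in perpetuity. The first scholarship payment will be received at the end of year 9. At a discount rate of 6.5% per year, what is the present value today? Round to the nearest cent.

115268.72

Value at end of year 8: C / r = 12,400.00 / 0.065 = 190,769.2308
Discount to today: PV = 190,769.2308 / (1 + 0.065)^8 = 190,769.2308 / 1.654996 = 115,268.72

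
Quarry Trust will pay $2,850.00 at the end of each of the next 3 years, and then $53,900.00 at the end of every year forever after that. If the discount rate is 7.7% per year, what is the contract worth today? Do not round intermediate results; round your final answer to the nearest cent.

PV of 3-year annuity: $2,850.00 × [1 − (1+0.077)^−3] / 0.077 = 7384.66713
Perpetuity value at year 3: $53,900.00 / 0.077 = 700000.00000
PV of perpetuity: 700000.00000 / (1+0.077)^3 = 560339.10243
Total PV = 7384.66713 + 560339.10243 = 567723.76956

$567723.77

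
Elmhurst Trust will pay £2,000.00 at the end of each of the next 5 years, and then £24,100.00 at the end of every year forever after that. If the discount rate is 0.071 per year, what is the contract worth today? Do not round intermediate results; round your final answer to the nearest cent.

£249064.36

PV of 5-year annuity: £2,000.00 × [1 − (1+0.071)^−5] / 0.071 = 8178.48481
Perpetuity value at year 5: £24,100.00 / 0.071 = 339436.61972
PV of perpetuity: 339436.61972 / (1+0.071)^5 = 240885.87777
Total PV = 8178.48481 + 240885.87777 = 249064.36258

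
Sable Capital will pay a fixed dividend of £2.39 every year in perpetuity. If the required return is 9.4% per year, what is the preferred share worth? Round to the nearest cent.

Level perpetuity: PV = C / r = £2.39 / 0.094 = £25.43

£25.43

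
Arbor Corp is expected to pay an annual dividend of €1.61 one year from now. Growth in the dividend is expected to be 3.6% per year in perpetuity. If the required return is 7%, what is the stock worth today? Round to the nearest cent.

€47.35

Growing perpetuity: P = D₁ / (r − g) = €1.6100 / (0.07 − 0.036) = €47.35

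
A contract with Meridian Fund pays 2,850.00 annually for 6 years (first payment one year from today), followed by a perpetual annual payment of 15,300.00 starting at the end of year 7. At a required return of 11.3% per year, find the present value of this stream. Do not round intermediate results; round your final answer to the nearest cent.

83180.11

PV of 6-year annuity: 2,850.00 × [1 − (1+0.113)^−6] / 0.113 = 11953.54543
Perpetuity value at year 6: 15,300.00 / 0.113 = 135398.23009
PV of perpetuity: 135398.23009 / (1+0.113)^6 = 71226.56515
Total PV = 11953.54543 + 71226.56515 = 83180.11058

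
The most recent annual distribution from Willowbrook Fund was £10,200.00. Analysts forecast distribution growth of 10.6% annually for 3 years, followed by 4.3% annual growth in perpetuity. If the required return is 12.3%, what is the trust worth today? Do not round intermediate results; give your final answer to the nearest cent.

£156717.05

D_1 = 11281.20000
D_2 = 12477.00720
D_3 = 13799.56996
Terminal value at year 3: TV = D_3×(1+g_2)/(r−g_2) = 14392.95147/0.08 = 179911.89340
P_0 = D_1/(1+r)^1 + D_2/(1+r)^2 + D_3/(1+r)^3 + TV/(1+r)^3
    = 10045.59216 + 9893.52176 + 9743.75340 + 127034.18490 = 156717.05221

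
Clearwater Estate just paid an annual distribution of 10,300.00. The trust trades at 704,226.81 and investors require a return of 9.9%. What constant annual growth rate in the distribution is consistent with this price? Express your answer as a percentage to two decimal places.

8.32%

P = D₀(1+g)/(r−g) ⇒ P(r−g) = D₀(1+g) ⇒ g(P+D₀) = P·r − D₀
g = (P·r − D₀)/(P + D₀) = (704,226.81×0.099 − 10,300.00) / (704,226.81 + 10,300.00) = 0.083158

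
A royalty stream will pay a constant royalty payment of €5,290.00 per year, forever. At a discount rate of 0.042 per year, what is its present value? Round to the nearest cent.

Level perpetuity: PV = C / r = €5,290.00 / 0.042 = €125,952.38

€125952.38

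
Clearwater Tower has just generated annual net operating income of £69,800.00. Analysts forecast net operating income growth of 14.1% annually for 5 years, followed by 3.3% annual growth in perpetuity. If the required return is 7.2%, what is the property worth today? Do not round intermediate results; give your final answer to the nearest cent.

D_1 = 79641.80000
D_2 = 90871.29380
D_3 = 103684.14623
D_4 = 118303.61084
D_5 = 134984.41997
Terminal value at year 5: TV = D_5×(1+g_2)/(r−g_2) = 139438.90583/0.039 = 3575356.55979
P_0 = D_1/(1+r)^1 + D_2/(1+r)^2 + D_3/(1+r)^3 + D_4/(1+r)^4 + D_5/(1+r)^5 + TV/(1+r)^5
    = 74292.72388 + 79074.62495 + 84164.31630 + 89581.60904 + 95347.58948 + 2525488.71611 = 2947949.57975

£2947949.58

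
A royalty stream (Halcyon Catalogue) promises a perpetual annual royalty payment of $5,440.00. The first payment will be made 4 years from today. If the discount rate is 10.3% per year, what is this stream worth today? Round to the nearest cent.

Value at end of year 3: C / r = $5,440.00 / 0.103 = $52,815.5340
Discount to today: PV = $52,815.5340 / (1 + 0.103)^3 = $52,815.5340 / 1.341920 = $39,358.19

$39358.19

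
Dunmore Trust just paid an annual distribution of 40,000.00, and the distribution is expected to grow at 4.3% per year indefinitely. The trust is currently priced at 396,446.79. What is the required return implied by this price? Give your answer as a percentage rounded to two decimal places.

14.82%

D₁ = 40,000.00 × 1.043 = 41,720.0000
P = D₁/(r − g) ⇒ r = D₁/P + g = 41,720.0000/396,446.79 + 0.043 = 0.105235 + 0.043 = 0.148235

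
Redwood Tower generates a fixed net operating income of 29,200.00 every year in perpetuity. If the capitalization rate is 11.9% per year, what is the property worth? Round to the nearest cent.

Level perpetuity: PV = C / r = 29,200.00 / 0.119 = 245,378.15

245378.15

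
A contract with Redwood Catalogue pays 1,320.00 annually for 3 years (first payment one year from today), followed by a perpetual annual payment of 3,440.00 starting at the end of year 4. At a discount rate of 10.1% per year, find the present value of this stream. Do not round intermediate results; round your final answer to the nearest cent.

28796.55

PV of 3-year annuity: 1,320.00 × [1 − (1+0.101)^−3] / 0.101 = 3276.87412
Perpetuity value at year 3: 3,440.00 / 0.101 = 34059.40594
PV of perpetuity: 34059.40594 / (1+0.101)^3 = 25519.67339
Total PV = 3276.87412 + 25519.67339 = 28796.54751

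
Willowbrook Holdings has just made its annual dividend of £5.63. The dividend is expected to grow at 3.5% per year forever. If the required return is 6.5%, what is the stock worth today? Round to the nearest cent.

£194.24

D₁ = D₀ × (1 + g) = £5.63 × 1.035 = £5.8271
Growing perpetuity: P = D₁ / (r − g) = £5.8271 / (0.065 − 0.035) = £194.24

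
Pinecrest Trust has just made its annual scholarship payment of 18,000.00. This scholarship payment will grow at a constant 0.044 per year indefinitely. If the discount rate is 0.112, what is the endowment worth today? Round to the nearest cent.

276352.94

D₁ = D₀ × (1 + g) = 18,000.00 × 1.044 = 18,792.0000
Growing perpetuity: P = D₁ / (r − g) = 18,792.0000 / (0.112 − 0.044) = 276,352.94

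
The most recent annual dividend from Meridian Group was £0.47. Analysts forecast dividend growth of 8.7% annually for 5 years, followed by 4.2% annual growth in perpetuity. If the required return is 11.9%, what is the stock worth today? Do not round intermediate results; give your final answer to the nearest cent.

£7.66

D_1 = 0.51089
D_2 = 0.55534
D_3 = 0.60365
D_4 = 0.65617
D_5 = 0.71326
Terminal value at year 5: TV = D_5×(1+g_2)/(r−g_2) = 0.74321/0.077 = 9.65212
P_0 = D_1/(1+r)^1 + D_2/(1+r)^2 + D_3/(1+r)^3 + D_4/(1+r)^4 + D_5/(1+r)^5 + TV/(1+r)^5
    = 0.45656 + 0.44350 + 0.43082 + 0.41850 + 0.40653 + 5.50139 = 7.65730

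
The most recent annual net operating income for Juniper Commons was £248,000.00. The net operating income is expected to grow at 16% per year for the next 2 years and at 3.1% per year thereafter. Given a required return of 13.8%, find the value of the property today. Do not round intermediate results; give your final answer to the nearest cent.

D_1 = 287680.00000
D_2 = 333708.80000
Terminal value at year 2: TV = D_2×(1+g_2)/(r−g_2) = 344053.77280/0.107 = 3215455.82056
P_0 = D_1/(1+r)^1 + D_2/(1+r)^2 + TV/(1+r)^2
    = 252794.37610 + 257681.43785 + 2482893.10677 = 2993368.92072

£2993368.92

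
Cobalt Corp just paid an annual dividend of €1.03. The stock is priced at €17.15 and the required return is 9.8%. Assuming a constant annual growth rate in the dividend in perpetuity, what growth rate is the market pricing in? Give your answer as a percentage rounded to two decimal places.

P = D₀(1+g)/(r−g) ⇒ P(r−g) = D₀(1+g) ⇒ g(P+D₀) = P·r − D₀
g = (P·r − D₀)/(P + D₀) = (€17.15×0.098 − €1.03) / (€17.15 + €1.03) = 0.035792

3.58%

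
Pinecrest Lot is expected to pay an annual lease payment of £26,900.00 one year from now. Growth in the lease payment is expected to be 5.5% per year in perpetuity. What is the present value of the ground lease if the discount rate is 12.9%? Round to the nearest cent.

Growing perpetuity: P = D₁ / (r − g) = £26,900.0000 / (0.129 − 0.055) = £363,513.51

£363513.51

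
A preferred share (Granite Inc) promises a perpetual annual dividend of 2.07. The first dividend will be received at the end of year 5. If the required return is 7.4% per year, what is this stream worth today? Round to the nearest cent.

21.02

Value at end of year 4: C / r = 2.07 / 0.074 = 27.9730
Discount to today: PV = 27.9730 / (1 + 0.074)^4 = 27.9730 / 1.330507 = 21.02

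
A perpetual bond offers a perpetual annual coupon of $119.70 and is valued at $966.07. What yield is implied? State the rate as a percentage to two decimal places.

12.39%

P = C/r ⇒ r = C/P = $119.70/$966.07 = 0.123904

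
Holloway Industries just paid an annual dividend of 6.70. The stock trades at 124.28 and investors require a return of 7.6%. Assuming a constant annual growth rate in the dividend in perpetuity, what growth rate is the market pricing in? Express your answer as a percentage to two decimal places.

2.10%

P = D₀(1+g)/(r−g) ⇒ P(r−g) = D₀(1+g) ⇒ g(P+D₀) = P·r − D₀
g = (P·r − D₀)/(P + D₀) = (124.28×0.076 − 6.70) / (124.28 + 6.70) = 0.020960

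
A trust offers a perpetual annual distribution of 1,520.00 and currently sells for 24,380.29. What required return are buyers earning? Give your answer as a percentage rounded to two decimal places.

P = C/r ⇒ r = C/P = 1,520.00/24,380.29 = 0.062345

6.23%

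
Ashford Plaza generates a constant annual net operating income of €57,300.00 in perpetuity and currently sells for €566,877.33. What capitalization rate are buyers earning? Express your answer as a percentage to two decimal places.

P = C/r ⇒ r = C/P = €57,300.00/€566,877.33 = 0.101080

10.11%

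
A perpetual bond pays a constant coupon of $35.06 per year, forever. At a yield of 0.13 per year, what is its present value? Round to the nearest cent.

Level perpetuity: PV = C / r = $35.06 / 0.13 = $269.69

$269.69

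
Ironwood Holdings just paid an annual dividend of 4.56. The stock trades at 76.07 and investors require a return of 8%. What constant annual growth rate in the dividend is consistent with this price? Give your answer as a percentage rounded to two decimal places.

P = D₀(1+g)/(r−g) ⇒ P(r−g) = D₀(1+g) ⇒ g(P+D₀) = P·r − D₀
g = (P·r − D₀)/(P + D₀) = (76.07×0.08 − 4.56) / (76.07 + 4.56) = 0.018921

1.89%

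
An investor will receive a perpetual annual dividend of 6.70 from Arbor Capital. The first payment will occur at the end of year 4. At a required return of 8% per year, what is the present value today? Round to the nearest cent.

66.48

Value at end of year 3: C / r = 6.70 / 0.08 = 83.7500
Discount to today: PV = 83.7500 / (1 + 0.08)^3 = 83.7500 / 1.259712 = 66.48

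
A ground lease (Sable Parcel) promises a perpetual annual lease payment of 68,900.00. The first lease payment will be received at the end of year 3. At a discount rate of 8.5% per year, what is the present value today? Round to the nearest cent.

Value at end of year 2: C / r = 68,900.00 / 0.085 = 810,588.2353
Discount to today: PV = 810,588.2353 / (1 + 0.085)^2 = 810,588.2353 / 1.177225 = 688,558.46

688558.46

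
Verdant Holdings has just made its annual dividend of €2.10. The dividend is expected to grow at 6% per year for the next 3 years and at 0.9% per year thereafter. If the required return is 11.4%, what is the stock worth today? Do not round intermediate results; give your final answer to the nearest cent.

D_1 = 2.22600
D_2 = 2.35956
D_3 = 2.50113
Terminal value at year 3: TV = D_3×(1+g_2)/(r−g_2) = 2.52364/0.105 = 24.03470
P_0 = D_1/(1+r)^1 + D_2/(1+r)^2 + D_3/(1+r)^3 + TV/(1+r)^3
    = 1.99820 + 1.90134 + 1.80918 + 17.38534 = 23.09407

€23.09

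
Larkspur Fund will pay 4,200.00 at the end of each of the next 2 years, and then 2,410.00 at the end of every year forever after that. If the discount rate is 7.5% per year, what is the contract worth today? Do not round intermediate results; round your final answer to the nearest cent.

PV of 2-year annuity: 4,200.00 × [1 − (1+0.075)^−2] / 0.075 = 7541.37372
Perpetuity value at year 2: 2,410.00 / 0.075 = 32133.33333
PV of perpetuity: 32133.33333 / (1+0.075)^2 = 27806.02127
Total PV = 7541.37372 + 27806.02127 = 35347.39499

35347.39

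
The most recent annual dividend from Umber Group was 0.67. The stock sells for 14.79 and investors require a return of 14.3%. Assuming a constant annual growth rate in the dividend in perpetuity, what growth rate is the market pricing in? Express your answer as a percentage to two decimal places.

P = D₀(1+g)/(r−g) ⇒ P(r−g) = D₀(1+g) ⇒ g(P+D₀) = P·r − D₀
g = (P·r − D₀)/(P + D₀) = (14.79×0.143 − 0.67) / (14.79 + 0.67) = 0.093465

9.35%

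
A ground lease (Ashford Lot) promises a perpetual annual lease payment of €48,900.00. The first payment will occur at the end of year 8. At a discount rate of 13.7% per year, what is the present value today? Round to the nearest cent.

€145299.81

Value at end of year 7: C / r = €48,900.00 / 0.137 = €356,934.3066
Discount to today: PV = €356,934.3066 / (1 + 0.137)^7 = €356,934.3066 / 2.456537 = €145,299.81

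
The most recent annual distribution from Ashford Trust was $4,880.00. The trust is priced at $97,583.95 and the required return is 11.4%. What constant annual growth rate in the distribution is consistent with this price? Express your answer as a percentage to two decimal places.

P = D₀(1+g)/(r−g) ⇒ P(r−g) = D₀(1+g) ⇒ g(P+D₀) = P·r − D₀
g = (P·r − D₀)/(P + D₀) = ($97,583.95×0.114 − $4,880.00) / ($97,583.95 + $4,880.00) = 0.060944

6.09%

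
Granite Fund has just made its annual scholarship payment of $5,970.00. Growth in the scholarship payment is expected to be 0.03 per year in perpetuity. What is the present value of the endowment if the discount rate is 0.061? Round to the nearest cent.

D₁ = D₀ × (1 + g) = $5,970.00 × 1.03 = $6,149.1000
Growing perpetuity: P = D₁ / (r − g) = $6,149.1000 / (0.061 − 0.03) = $198,358.06

$198358.06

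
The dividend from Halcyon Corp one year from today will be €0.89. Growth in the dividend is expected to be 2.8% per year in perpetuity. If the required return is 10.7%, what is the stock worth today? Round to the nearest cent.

Growing perpetuity: P = D₁ / (r − g) = €0.8900 / (0.107 − 0.028) = €11.27

€11.27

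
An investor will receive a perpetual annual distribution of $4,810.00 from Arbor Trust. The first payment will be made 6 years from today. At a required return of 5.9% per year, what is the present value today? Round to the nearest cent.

Value at end of year 5: C / r = $4,810.00 / 0.059 = $81,525.4237
Discount to today: PV = $81,525.4237 / (1 + 0.059)^5 = $81,525.4237 / 1.331925 = $61,208.72

$61208.72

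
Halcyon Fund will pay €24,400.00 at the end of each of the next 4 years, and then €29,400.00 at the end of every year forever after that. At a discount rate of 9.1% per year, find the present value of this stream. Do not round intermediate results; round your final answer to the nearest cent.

€306913.82

PV of 4-year annuity: €24,400.00 × [1 − (1+0.091)^−4] / 0.091 = 78875.96627
Perpetuity value at year 4: €29,400.00 / 0.091 = 323076.92308
PV of perpetuity: 323076.92308 / (1+0.091)^4 = 228037.84896
Total PV = 78875.96627 + 228037.84896 = 306913.81523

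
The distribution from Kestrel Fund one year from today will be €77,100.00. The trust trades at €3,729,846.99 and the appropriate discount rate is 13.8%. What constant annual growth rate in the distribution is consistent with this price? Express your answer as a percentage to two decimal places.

P = D₁/(r−g) ⇒ g = r − D₁/P = 0.138 − €77,100.00/€3,729,846.99 = 0.117329

11.73%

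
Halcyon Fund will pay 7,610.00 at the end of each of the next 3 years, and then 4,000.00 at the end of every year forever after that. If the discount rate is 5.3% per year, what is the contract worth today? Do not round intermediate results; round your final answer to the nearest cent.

PV of 3-year annuity: 7,610.00 × [1 − (1+0.053)^−3] / 0.053 = 20607.96815
Perpetuity value at year 3: 4,000.00 / 0.053 = 75471.69811
PV of perpetuity: 75471.69811 / (1+0.053)^3 = 64639.65178
Total PV = 20607.96815 + 64639.65178 = 85247.61993

85247.62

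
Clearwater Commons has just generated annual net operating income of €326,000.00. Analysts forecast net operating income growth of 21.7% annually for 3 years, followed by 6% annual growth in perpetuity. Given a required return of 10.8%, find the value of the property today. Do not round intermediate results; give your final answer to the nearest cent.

D_1 = 396742.00000
D_2 = 482835.01400
D_3 = 587610.21204
Terminal value at year 3: TV = D_3×(1+g_2)/(r−g_2) = 622866.82476/0.048 = 12976392.18251
P_0 = D_1/(1+r)^1 + D_2/(1+r)^2 + D_3/(1+r)^3 + TV/(1+r)^3
    = 358070.39711 + 393295.73401 + 431986.37933 + 9539699.21010 = 10723051.72055

€10723051.72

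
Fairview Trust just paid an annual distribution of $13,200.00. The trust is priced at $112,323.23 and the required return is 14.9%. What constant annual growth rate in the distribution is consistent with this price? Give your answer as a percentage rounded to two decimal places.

2.82%

P = D₀(1+g)/(r−g) ⇒ P(r−g) = D₀(1+g) ⇒ g(P+D₀) = P·r − D₀
g = (P·r − D₀)/(P + D₀) = ($112,323.23×0.149 − $13,200.00) / ($112,323.23 + $13,200.00) = 0.028171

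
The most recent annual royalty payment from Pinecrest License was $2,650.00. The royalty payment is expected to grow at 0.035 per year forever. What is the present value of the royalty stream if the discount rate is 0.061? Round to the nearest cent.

$105490.38

D₁ = D₀ × (1 + g) = $2,650.00 × 1.035 = $2,742.7500
Growing perpetuity: P = D₁ / (r − g) = $2,742.7500 / (0.061 − 0.035) = $105,490.38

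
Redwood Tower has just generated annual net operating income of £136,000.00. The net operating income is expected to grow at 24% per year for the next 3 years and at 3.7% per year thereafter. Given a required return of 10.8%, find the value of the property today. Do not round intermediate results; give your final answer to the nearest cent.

£3297393.72

D_1 = 168640.00000
D_2 = 209113.60000
D_3 = 259300.86400
Terminal value at year 3: TV = D_3×(1+g_2)/(r−g_2) = 268894.99597/0.071 = 3787253.46434
P_0 = D_1/(1+r)^1 + D_2/(1+r)^2 + D_3/(1+r)^3 + TV/(1+r)^3
    = 152202.16606 + 170334.55408 + 190627.11828 + 2784229.88255 = 3297393.72098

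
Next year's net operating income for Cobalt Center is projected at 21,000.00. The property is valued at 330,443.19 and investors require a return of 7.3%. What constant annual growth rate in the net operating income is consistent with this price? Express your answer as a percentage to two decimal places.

P = D₁/(r−g) ⇒ g = r − D₁/P = 0.073 − 21,000.00/330,443.19 = 0.009449

0.94%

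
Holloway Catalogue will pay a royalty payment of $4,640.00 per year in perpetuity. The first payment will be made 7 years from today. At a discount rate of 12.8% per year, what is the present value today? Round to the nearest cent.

$17597.60

Value at end of year 6: C / r = $4,640.00 / 0.128 = $36,250.0000
Discount to today: PV = $36,250.0000 / (1 + 0.128)^6 = $36,250.0000 / 2.059940 = $17,597.60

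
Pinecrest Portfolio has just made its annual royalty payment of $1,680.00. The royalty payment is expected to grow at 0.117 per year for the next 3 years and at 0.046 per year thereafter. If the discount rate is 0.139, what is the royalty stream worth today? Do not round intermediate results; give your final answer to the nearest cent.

D_1 = 1876.56000
D_2 = 2096.11752
D_3 = 2341.36327
Terminal value at year 3: TV = D_3×(1+g_2)/(r−g_2) = 2449.06598/0.093 = 26334.04280
P_0 = D_1/(1+r)^1 + D_2/(1+r)^2 + D_3/(1+r)^3 + TV/(1+r)^3
    = 1647.55048 + 1615.72773 + 1584.51965 + 17821.58658 = 22669.38445

$22669.38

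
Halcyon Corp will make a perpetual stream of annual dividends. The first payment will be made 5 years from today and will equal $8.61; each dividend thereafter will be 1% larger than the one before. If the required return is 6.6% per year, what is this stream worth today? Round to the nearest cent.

Value at end of year 4: C₁ / (r − g) = $8.61 / (0.066 − 0.01) = $153.7500
Discount to today: PV = $153.7500 / (1 + 0.066)^4 = $153.7500 / 1.291305 = $119.07

$119.07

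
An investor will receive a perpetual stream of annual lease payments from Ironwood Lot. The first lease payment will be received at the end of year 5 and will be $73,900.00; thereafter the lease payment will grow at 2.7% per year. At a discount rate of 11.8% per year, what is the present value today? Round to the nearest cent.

$519799.47

Value at end of year 4: C₁ / (r − g) = $73,900.00 / (0.118 − 0.027) = $812,087.9121
Discount to today: PV = $812,087.9121 / (1 + 0.118)^4 = $812,087.9121 / 1.562310 = $519,799.47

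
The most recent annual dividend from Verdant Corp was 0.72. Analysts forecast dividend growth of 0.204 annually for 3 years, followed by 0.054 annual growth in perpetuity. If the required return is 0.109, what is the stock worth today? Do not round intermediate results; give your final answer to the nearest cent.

20.21

D_1 = 0.86688
D_2 = 1.04372
D_3 = 1.25664
Terminal value at year 3: TV = D_3×(1+g_2)/(r−g_2) = 1.32450/0.055 = 24.08185
P_0 = D_1/(1+r)^1 + D_2/(1+r)^2 + D_3/(1+r)^3 + TV/(1+r)^3
    = 0.78168 + 0.84864 + 0.92133 + 17.65612 = 20.20777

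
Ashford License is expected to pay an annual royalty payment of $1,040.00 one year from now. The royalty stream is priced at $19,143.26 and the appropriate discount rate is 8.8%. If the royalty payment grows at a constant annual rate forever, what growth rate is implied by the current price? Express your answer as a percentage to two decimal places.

P = D₁/(r−g) ⇒ g = r − D₁/P = 0.088 − $1,040.00/$19,143.26 = 0.033673

3.37%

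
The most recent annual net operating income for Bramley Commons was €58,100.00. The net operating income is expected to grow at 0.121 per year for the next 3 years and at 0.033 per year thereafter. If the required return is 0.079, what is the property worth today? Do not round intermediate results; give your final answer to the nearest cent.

€1651315.06

D_1 = 65130.10000
D_2 = 73010.84210
D_3 = 81845.15399
Terminal value at year 3: TV = D_3×(1+g_2)/(r−g_2) = 84546.04408/0.046 = 1837957.47991
P_0 = D_1/(1+r)^1 + D_2/(1+r)^2 + D_3/(1+r)^3 + TV/(1+r)^3
    = 60361.53846 + 62711.10715 + 65152.13264 + 1463090.28292 = 1651315.06117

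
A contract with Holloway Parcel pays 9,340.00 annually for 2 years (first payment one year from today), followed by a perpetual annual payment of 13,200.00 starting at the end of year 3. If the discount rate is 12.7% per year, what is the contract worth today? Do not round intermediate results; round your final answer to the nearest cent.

97472.92

PV of 2-year annuity: 9,340.00 × [1 − (1+0.127)^−2] / 0.127 = 15641.07268
Perpetuity value at year 2: 13,200.00 / 0.127 = 103937.00787
PV of perpetuity: 103937.00787 / (1+0.127)^2 = 81831.85163
Total PV = 15641.07268 + 81831.85163 = 97472.92430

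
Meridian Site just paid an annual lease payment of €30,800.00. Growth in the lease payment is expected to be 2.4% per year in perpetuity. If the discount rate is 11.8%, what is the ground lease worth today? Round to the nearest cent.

D₁ = D₀ × (1 + g) = €30,800.00 × 1.024 = €31,539.2000
Growing perpetuity: P = D₁ / (r − g) = €31,539.2000 / (0.118 − 0.024) = €335,523.40

€335523.40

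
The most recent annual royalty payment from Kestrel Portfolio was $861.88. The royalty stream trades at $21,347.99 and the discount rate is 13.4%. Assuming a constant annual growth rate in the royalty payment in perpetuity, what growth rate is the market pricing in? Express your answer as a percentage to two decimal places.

P = D₀(1+g)/(r−g) ⇒ P(r−g) = D₀(1+g) ⇒ g(P+D₀) = P·r − D₀
g = (P·r − D₀)/(P + D₀) = ($21,347.99×0.134 − $861.88) / ($21,347.99 + $861.88) = 0.089994

9.00%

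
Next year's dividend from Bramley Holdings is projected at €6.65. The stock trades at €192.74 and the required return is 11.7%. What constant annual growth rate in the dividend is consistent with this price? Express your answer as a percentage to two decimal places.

8.25%

P = D₁/(r−g) ⇒ g = r − D₁/P = 0.117 − €6.65/€192.74 = 0.082498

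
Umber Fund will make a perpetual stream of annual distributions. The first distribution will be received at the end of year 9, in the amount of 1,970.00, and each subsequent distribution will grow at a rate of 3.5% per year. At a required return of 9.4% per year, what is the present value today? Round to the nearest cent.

16273.30

Value at end of year 8: C₁ / (r − g) = 1,970.00 / (0.094 − 0.035) = 33,389.8305
Discount to today: PV = 33,389.8305 / (1 + 0.094)^8 = 33,389.8305 / 2.051817 = 16,273.30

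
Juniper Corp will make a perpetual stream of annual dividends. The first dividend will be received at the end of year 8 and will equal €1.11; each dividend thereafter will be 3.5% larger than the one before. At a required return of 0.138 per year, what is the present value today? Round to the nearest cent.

Value at end of year 7: C₁ / (r − g) = €1.11 / (0.138 − 0.035) = €10.7767
Discount to today: PV = €10.7767 / (1 + 0.138)^7 = €10.7767 / 2.471700 = €4.36

€4.36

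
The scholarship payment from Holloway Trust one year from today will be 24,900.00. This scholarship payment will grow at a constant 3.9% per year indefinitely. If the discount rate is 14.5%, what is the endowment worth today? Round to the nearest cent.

Growing perpetuity: P = D₁ / (r − g) = 24,900.0000 / (0.145 − 0.039) = 234,905.66

234905.66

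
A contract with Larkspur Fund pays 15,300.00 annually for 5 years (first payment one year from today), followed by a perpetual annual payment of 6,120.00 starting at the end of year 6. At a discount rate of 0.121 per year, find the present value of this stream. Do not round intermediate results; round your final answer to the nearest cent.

PV of 5-year annuity: 15,300.00 × [1 − (1+0.121)^−5] / 0.121 = 55016.71727
Perpetuity value at year 5: 6,120.00 / 0.121 = 50578.51240
PV of perpetuity: 50578.51240 / (1+0.121)^5 = 28571.82549
Total PV = 55016.71727 + 28571.82549 = 83588.54276

83588.54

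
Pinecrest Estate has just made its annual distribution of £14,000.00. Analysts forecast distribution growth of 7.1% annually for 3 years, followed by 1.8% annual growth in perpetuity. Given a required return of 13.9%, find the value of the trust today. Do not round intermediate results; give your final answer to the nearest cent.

£135105.36

D_1 = 14994.00000
D_2 = 16058.57400
D_3 = 17198.73275
Terminal value at year 3: TV = D_3×(1+g_2)/(r−g_2) = 17508.30994/0.121 = 144696.77639
P_0 = D_1/(1+r)^1 + D_2/(1+r)^2 + D_3/(1+r)^3 + TV/(1+r)^3
    = 13164.17910 + 12378.25796 + 11639.25749 + 97923.67044 = 135105.36500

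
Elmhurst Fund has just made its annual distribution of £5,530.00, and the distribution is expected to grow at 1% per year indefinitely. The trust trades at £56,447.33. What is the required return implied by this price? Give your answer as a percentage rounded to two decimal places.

10.89%

D₁ = £5,530.00 × 1.01 = £5,585.3000
P = D₁/(r − g) ⇒ r = D₁/P + g = £5,585.3000/£56,447.33 + 0.01 = 0.098947 + 0.01 = 0.108947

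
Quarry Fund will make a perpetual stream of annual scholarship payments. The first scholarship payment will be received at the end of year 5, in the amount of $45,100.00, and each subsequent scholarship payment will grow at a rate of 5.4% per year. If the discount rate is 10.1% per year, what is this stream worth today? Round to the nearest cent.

$653024.40

Value at end of year 4: C₁ / (r − g) = $45,100.00 / (0.101 − 0.054) = $959,574.4681
Discount to today: PV = $959,574.4681 / (1 + 0.101)^4 = $959,574.4681 / 1.469431 = $653,024.40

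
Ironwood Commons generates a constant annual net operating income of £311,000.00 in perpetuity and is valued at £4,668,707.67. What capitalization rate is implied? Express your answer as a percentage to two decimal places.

P = C/r ⇒ r = C/P = £311,000.00/£4,668,707.67 = 0.066614

6.66%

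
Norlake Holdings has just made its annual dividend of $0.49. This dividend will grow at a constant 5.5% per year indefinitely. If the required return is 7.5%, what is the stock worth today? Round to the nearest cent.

D₁ = D₀ × (1 + g) = $0.49 × 1.055 = $0.5170
Growing perpetuity: P = D₁ / (r − g) = $0.5170 / (0.075 − 0.055) = $25.85

$25.85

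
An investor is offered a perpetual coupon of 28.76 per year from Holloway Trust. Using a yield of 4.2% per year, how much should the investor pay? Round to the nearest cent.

Level perpetuity: PV = C / r = 28.76 / 0.042 = 684.76

684.76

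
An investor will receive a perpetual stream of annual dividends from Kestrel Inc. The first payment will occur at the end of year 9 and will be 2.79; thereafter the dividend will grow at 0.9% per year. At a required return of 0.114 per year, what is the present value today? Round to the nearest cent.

Value at end of year 8: C₁ / (r − g) = 2.79 / (0.114 − 0.009) = 26.5714
Discount to today: PV = 26.5714 / (1 + 0.114)^8 = 26.5714 / 2.371819 = 11.20

11.20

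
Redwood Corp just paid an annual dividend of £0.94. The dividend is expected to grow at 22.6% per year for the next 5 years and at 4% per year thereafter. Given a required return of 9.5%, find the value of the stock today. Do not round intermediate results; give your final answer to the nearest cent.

£37.96

D_1 = 1.15244
D_2 = 1.41289
D_3 = 1.73220
D_4 = 2.12368
D_5 = 2.60364
Terminal value at year 5: TV = D_5×(1+g_2)/(r−g_2) = 2.70778/0.055 = 49.23238
P_0 = D_1/(1+r)^1 + D_2/(1+r)^2 + D_3/(1+r)^3 + D_4/(1+r)^4 + D_5/(1+r)^5 + TV/(1+r)^5
    = 1.05246 + 1.17837 + 1.31934 + 1.47718 + 1.65390 + 31.27377 = 37.95502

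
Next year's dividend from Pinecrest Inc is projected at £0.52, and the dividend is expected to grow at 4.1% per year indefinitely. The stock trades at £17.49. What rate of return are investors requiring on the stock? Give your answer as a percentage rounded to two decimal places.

P = D₁/(r − g) ⇒ r = D₁/P + g = £0.5200/£17.49 + 0.041 = 0.029731 + 0.041 = 0.070731

7.07%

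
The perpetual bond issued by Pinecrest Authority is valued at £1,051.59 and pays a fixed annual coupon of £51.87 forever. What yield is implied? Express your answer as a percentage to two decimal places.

P = C/r ⇒ r = C/P = £51.87/£1,051.59 = 0.049325

4.93%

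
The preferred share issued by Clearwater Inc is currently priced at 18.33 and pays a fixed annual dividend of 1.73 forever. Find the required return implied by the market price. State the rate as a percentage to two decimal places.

9.44%

P = C/r ⇒ r = C/P = 1.73/18.33 = 0.094381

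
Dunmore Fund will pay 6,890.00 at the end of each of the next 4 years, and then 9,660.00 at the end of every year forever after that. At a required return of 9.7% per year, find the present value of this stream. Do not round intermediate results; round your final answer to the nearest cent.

90749.78

PV of 4-year annuity: 6,890.00 × [1 − (1+0.097)^−4] / 0.097 = 21982.96463
Perpetuity value at year 4: 9,660.00 / 0.097 = 99587.62887
PV of perpetuity: 99587.62887 / (1+0.097)^4 = 68766.81054
Total PV = 21982.96463 + 68766.81054 = 90749.77516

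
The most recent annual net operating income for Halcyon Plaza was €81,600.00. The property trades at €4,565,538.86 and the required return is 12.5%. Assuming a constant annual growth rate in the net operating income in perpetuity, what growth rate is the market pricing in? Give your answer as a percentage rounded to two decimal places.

10.52%

P = D₀(1+g)/(r−g) ⇒ P(r−g) = D₀(1+g) ⇒ g(P+D₀) = P·r − D₀
g = (P·r − D₀)/(P + D₀) = (€4,565,538.86×0.125 − €81,600.00) / (€4,565,538.86 + €81,600.00) = 0.105246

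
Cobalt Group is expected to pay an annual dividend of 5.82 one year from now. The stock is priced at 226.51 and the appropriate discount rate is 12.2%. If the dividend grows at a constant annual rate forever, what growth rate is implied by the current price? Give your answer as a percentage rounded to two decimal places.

9.63%

P = D₁/(r−g) ⇒ g = r − D₁/P = 0.122 − 5.82/226.51 = 0.096306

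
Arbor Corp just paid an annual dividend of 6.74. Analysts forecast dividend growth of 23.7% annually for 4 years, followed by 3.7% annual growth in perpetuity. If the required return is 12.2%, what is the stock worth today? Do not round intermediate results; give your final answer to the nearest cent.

156.10

D_1 = 8.33738
D_2 = 10.31334
D_3 = 12.75760
D_4 = 15.78115
Terminal value at year 4: TV = D_4×(1+g_2)/(r−g_2) = 16.36505/0.085 = 192.53005
P_0 = D_1/(1+r)^1 + D_2/(1+r)^2 + D_3/(1+r)^3 + D_4/(1+r)^4 + TV/(1+r)^4
    = 7.43082 + 8.19245 + 9.03214 + 9.95789 + 121.48624 = 156.09953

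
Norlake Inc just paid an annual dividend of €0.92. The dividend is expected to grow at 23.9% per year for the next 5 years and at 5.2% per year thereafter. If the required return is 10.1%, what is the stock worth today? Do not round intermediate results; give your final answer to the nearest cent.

D_1 = 1.13988
D_2 = 1.41231
D_3 = 1.74985
D_4 = 2.16807
D_5 = 2.68624
Terminal value at year 5: TV = D_5×(1+g_2)/(r−g_2) = 2.82592/0.049 = 57.67187
P_0 = D_1/(1+r)^1 + D_2/(1+r)^2 + D_3/(1+r)^3 + D_4/(1+r)^4 + D_5/(1+r)^5 + TV/(1+r)^5
    = 1.03531 + 1.16508 + 1.31111 + 1.47545 + 1.66038 + 35.64736 = 42.29470

€42.29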